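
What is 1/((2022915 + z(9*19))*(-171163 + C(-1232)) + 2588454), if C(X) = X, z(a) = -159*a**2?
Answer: 1/452781506034 ≈ 2.2086e-12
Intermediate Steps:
1/((2022915 + z(9*19))*(-171163 + C(-1232)) + 2588454) = 1/((2022915 - 159*(9*19)**2)*(-171163 - 1232) + 2588454) = 1/((2022915 - 159*171**2)*(-172395) + 2588454) = 1/((2022915 - 159*29241)*(-172395) + 2588454) = 1/((2022915 - 4649319)*(-172395) + 2588454) = 1/(-2626404*(-172395) + 2588454) = 1/(452778917580 + 2588454) = 1/452781506034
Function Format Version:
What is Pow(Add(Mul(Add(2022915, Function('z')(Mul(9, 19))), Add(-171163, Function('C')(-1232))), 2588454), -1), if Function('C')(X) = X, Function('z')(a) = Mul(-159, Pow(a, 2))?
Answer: Rational(1, 452781506034) ≈ 2.2086e-12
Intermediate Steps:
Pow(Add(Mul(Add(2022915, Function('z')(Mul(9, 19))), Add(-171163, Function('C')(-1232))), 2588454), -1) = Pow(Add(Mul(Add(2022915, Mul(-159, Pow(Mul(9, 19), 2))), Add(-171163, -1232)), 2588454), -1) = Pow(Add(Mul(Add(2022915, Mul(-159, Pow(171, 2))), -172395), 2588454), -1) = Pow(Add(Mul(Add(2022915, Mul(-159, 29241)), -172395), 2588454), -1) = Pow(Add(Mul(Add(2022915, -4649319), -172395), 2588454), -1) = Pow(Add(Mul(-2626404, -172395), 2588454), -1) = Pow(Add(452778917580, 2588454), -1) = Pow(452781506034, -1) = Rational(1, 452781506034)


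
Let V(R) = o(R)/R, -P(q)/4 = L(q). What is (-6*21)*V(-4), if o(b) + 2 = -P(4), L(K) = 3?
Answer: 315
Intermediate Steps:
P(q) = -12 (P(q) = -4*3 = -12)
o(b) = 10 (o(b) = -2 - 1*(-12) = -2 + 12 = 10)
V(R) = 10/R
(-6*21)*V(-4) = (-6*21)*(10/(-4)) = -1260*(-1)/4 = -126*(-5/2) = 315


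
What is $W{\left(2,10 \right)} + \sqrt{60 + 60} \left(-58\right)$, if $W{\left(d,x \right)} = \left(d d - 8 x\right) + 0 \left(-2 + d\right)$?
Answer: $-76 - 116 \sqrt{30} \approx -711.36$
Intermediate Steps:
$W{\left(d,x \right)} = d^{2} - 8 x$ ($W{\left(d,x \right)} = \left(d^{2} - 8 x\right) + 0 = d^{2} - 8 x$)
$W{\left(2,10 \right)} + \sqrt{60 + 60} \left(-58\right) = \left(2^{2} - 80\right) + \sqrt{60 + 60} \left(-58\right) = \left(4 - 80\right) + \sqrt{120} \left(-58\right) = -76 + 2 \sqrt{30} \left(-58\right) = -76 - 116 \sqrt{30}$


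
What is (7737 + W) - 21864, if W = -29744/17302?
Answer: -122227549/8651 ≈ -14129.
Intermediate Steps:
W = -14872/8651 (W = -29744*1/17302 = -14872/8651 ≈ -1.7191)
(7737 + W) - 21864 = (7737 - 14872/8651) - 21864 = 66917915/8651 - 21864 = -122227549/8651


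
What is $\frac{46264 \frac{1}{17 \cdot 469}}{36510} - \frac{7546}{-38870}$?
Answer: $\frac{109919767063}{565741636005} \approx 0.19429$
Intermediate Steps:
$\frac{46264 \frac{1}{17 \cdot 469}}{36510} - \frac{7546}{-38870} = \frac{46264}{7973} \cdot \frac{1}{36510} - - \frac{3773}{19435} = 46264 \cdot \frac{1}{7973} \cdot \frac{1}{36510} + \frac{3773}{19435} = \frac{46264}{7973} \cdot \frac{1}{36510} + \frac{3773}{19435} = \frac{23132}{145547115} + \frac{3773}{19435} = \frac{109919767063}{565741636005}$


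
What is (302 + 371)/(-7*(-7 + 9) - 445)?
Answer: -673/459 ≈ -1.4662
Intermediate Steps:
(302 + 371)/(-7*(-7 + 9) - 445) = 673/(-7*2 - 445) = 673/(-14 - 445) = 673/(-459) = 673*(-1/459) = -673/459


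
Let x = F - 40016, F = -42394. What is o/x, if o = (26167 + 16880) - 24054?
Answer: -6331/27470 ≈ -0.23047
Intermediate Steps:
x = -82410 (x = -42394 - 40016 = -82410)
o = 18993 (o = 43047 - 24054 = 18993)
o/x = 18993/(-82410) = 18993*(-1/82410) = -6331/27470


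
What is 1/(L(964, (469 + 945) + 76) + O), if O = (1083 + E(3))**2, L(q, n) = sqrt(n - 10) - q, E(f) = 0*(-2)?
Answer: 234385/274681640829 - 2*sqrt(370)/1373408204145 ≈ 8.5327e-7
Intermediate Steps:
E(f) = 0
L(q, n) = sqrt(-10 + n) - q
O = 1172889 (O = (1083 + 0)**2 = 1083**2 = 1172889)
1/(L(964, (469 + 945) + 76) + O) = 1/((sqrt(-10 + ((469 + 945) + 76)) - 1*964) + 1172889) = 1/((sqrt(-10 + (1414 + 76)) - 964) + 1172889) = 1/((sqrt(-10 + 1490) - 964) + 1172889) = 1/((sqrt(1480) - 964) + 1172889) = 1/((2*sqrt(370) - 964) + 1172889) = 1/((-964 + 2*sqrt(370)) + 1172889) = 1/(1171925 + 2*sqrt(370))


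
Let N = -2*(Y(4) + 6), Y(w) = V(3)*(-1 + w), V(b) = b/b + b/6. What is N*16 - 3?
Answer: -339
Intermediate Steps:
V(b) = 1 + b/6 (V(b) = 1 + b*(⅙) = 1 + b/6)
Y(w) = -3/2 + 3*w/2 (Y(w) = (1 + (⅙)*3)*(-1 + w) = (1 + ½)*(-1 + w) = 3*(-1 + w)/2 = -3/2 + 3*w/2)
N = -21 (N = -2*((-3/2 + (3/2)*4) + 6) = -2*((-3/2 + 6) + 6) = -2*(9/2 + 6) = -2*21/2 = -21)
N*16 - 3 = -21*16 - 3 = -336 - 3 = -339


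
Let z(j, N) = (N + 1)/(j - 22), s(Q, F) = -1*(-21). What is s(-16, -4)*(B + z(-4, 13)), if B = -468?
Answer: -127911/13 ≈ -9839.3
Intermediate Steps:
s(Q, F) = 21
z(j, N) = (1 + N)/(-22 + j)
s(-16, -4)*(B + z(-4, 13)) = 21*(-468 + (1 + 13)/(-22 - 4)) = 21*(-468 + 14/(-26)) = 21*(-468 - 1/26*14) = 21*(-468 - 7/13) = 21*(-6091/13) = -127911/13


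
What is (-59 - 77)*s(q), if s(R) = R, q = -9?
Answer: 1224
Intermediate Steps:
(-59 - 77)*s(q) = (-59 - 77)*(-9) = -136*(-9) = 1224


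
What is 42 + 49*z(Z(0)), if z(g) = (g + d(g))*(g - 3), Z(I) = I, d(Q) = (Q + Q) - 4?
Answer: 630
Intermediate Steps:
d(Q) = -4 + 2*Q (d(Q) = 2*Q - 4 = -4 + 2*Q)
z(g) = (-4 + 3*g)*(-3 + g) (z(g) = (g + (-4 + 2*g))*(g - 3) = (-4 + 3*g)*(-3 + g))
42 + 49*z(Z(0)) = 42 + 49*(12 - 13*0 + 3*0²) = 42 + 49*(12 + 0 + 3*0) = 42 + 49*(12 + 0 + 0) = 42 + 49*12 = 42 + 588 = 630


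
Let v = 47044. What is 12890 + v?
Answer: 59934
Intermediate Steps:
12890 + v = 12890 + 47044 = 59934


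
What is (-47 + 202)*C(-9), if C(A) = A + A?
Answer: -2790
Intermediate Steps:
C(A) = 2*A
(-47 + 202)*C(-9) = (-47 + 202)*(2*(-9)) = 155*(-18) = -2790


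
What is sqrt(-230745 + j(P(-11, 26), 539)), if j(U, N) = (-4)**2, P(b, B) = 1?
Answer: I*sqrt(230729) ≈ 480.34*I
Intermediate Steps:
j(U, N) = 16
sqrt(-230745 + j(P(-11, 26), 539)) = sqrt(-230745 + 16) = sqrt(-230729) = I*sqrt(230729)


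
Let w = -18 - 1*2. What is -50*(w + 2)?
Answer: 900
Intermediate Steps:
w = -20 (w = -18 - 2 = -20)
-50*(w + 2) = -50*(-20 + 2) = -50*(-18) = 900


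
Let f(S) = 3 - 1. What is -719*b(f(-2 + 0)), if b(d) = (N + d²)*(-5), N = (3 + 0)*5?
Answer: 68305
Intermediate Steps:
f(S) = 2
N = 15 (N = 3*5 = 15)
b(d) = -75 - 5*d² (b(d) = (15 + d²)*(-5) = -75 - 5*d²)
-719*b(f(-2 + 0)) = -719*(-75 - 5*2²) = -719*(-75 - 5*4) = -719*(-75 - 20) = -719*(-95) = 68305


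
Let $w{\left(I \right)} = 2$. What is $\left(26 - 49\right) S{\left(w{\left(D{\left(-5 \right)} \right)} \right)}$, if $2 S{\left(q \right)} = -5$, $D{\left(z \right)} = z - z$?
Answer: $\frac{115}{2} \approx 57.5$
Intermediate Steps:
$D{\left(z \right)} = 0$
$S{\left(q \right)} = - \frac{5}{2}$ ($S{\left(q \right)} = \frac{1}{2} \left(-5\right) = - \frac{5}{2}$)
$\left(26 - 49\right) S{\left(w{\left(D{\left(-5 \right)} \right)} \right)} = \left(26 - 49\right) \left(- \frac{5}{2}\right) = \left(-23\right) \left(- \frac{5}{2}\right) = \frac{115}{2}$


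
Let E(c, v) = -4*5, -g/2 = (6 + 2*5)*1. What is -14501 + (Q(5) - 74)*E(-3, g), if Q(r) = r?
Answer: -13121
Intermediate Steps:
g = -32 (g = -2*(6 + 2*5) = -2*(6 + 10) = -32 ≈ -32.000)
E(c, v) = -20
-14501 + (Q(5) - 74)*E(-3, g) = -14501 + (5 - 74)*(-20) = -14501 - 69*(-20) = -14501 + 1380 = -13121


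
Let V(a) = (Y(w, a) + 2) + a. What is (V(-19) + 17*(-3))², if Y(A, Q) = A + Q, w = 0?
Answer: 7569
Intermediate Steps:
V(a) = 2 + 2*a (V(a) = ((0 + a) + 2) + a = (a + 2) + a = (2 + a) + a = 2 + 2*a)
(V(-19) + 17*(-3))² = ((2 + 2*(-19)) + 17*(-3))² = ((2 - 38) - 51)² = (-36 - 51)² = (-87)² = 7569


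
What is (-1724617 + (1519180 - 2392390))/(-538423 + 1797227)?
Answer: -2597827/1258804 ≈ -2.0637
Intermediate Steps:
(-1724617 + (1519180 - 2392390))/(-538423 + 1797227) = (-1724617 - 873210)/1258804 = -2597827*1/1258804 = -2597827/1258804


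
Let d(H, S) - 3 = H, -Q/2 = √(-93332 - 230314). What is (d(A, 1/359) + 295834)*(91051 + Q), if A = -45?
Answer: 26932157392 - 591584*I*√323646 ≈ 2.6932e+10 - 3.3655e+8*I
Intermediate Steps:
Q = -2*I*√323646 (Q = -2*√(-93332 - 230314) = -2*I*√323646 ≈ -1137.8*I)
d(H, S) = 3 + H
(d(A, 1/359) + 295834)*(91051 + Q) = ((3 - 45) + 295834)*(91051 - 2*I*√323646) = (-42 + 295834)*(91051 - 2*I*√323646) = 295792*(91051 - 2*I*√323646) = 26932157392 - 591584*I*√323646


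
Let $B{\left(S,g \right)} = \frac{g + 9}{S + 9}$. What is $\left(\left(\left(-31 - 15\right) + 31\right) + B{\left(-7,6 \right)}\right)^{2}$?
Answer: $\frac{225}{4} \approx 56.25$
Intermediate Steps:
$B{\left(S,g \right)} = \frac{9 + g}{9 + S}$
$\left(\left(\left(-31 - 15\right) + 31\right) + B{\left(-7,6 \right)}\right)^{2} = \left(\left(\left(-31 - 15\right) + 31\right) + \frac{9 + 6}{9 - 7}\right)^{2} = \left(\left(-46 + 31\right) + \frac{1}{2} \cdot 15\right)^{2} = \left(-15 + \frac{1}{2} \cdot 15\right)^{2} = \left(-15 + \frac{15}{2}\right)^{2} = \left(- \frac{15}{2}\right)^{2} = \frac{225}{4}$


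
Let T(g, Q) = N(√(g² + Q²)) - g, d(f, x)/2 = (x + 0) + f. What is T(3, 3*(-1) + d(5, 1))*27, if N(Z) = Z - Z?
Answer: -81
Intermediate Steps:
d(f, x) = 2*f + 2*x (d(f, x) = 2*((x + 0) + f) = 2*(x + f) = 2*(f + x) = 2*f + 2*x)
N(Z) = 0
T(g, Q) = -g (T(g, Q) = 0 - g = -g)
T(3, 3*(-1) + d(5, 1))*27 = -1*3*27 = -3*27 = -81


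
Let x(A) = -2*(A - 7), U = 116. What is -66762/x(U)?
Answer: 33381/109 ≈ 306.25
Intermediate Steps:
x(A) = 14 - 2*A (x(A) = -2*(-7 + A) = 14 - 2*A)
-66762/x(U) = -66762/(14 - 2*116) = -66762/(14 - 232) = -66762/(-218) = -66762*(-1/218) = 33381/109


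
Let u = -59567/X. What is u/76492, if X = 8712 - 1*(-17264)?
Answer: -59567/1986956192 ≈ -2.9979e-5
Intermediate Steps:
X = 25976 (X = 8712 + 17264 = 25976)
u = -59567/25976 ≈ -2.2932
u/76492 = -59567/25976/76492 = -59567/25976*1/76492 = -59567/1986956192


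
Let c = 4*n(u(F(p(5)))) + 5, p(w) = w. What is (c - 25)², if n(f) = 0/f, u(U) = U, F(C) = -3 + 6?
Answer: 400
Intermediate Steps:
F(C) = 3
n(f) = 0
c = 5 (c = 4*0 + 5 = 0 + 5 = 5)
(c - 25)² = (5 - 25)² = (-20)² = 400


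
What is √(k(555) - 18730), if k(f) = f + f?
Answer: 2*I*√4405 ≈ 132.74*I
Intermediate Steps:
k(f) = 2*f
√(k(555) - 18730) = √(2*555 - 18730) = √(1110 - 18730) = √(-17620) = 2*I*√4405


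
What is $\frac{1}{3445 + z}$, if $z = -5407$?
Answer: $- \frac{1}{1962} \approx -0.00050968$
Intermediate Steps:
$\frac{1}{3445 + z} = \frac{1}{3445 - 5407} = \frac{1}{-1962} = - \frac{1}{1962}$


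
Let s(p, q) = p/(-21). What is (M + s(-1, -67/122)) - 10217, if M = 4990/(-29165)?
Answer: -1251526106/122493 ≈ -10217.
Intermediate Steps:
M = -998/5833 (M = 4990*(-1/29165) = -998/5833 ≈ -0.17110)
s(p, q) = -p/21 (s(p, q) = p*(-1/21) = -p/21)
(M + s(-1, -67/122)) - 10217 = (-998/5833 - 1/21*(-1)) - 10217 = (-998/5833 + 1/21) - 10217 = -15125/122493 - 10217 = -1251526106/122493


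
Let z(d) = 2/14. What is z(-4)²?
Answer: 1/49 ≈ 0.020408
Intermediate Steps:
z(d) = ⅐ (z(d) = 2*(1/14) = ⅐)
z(-4)² = (⅐)² = 1/49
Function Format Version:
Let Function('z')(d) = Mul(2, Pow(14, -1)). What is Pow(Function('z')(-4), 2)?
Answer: Rational(1, 49) ≈ 0.020408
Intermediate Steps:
Function('z')(d) = Rational(1, 7) (Function('z')(d) = Mul(2, Rational(1, 14)) = Rational(1, 7))
Pow(Function('z')(-4), 2) = Pow(Rational(1, 7), 2) = Rational(1, 49)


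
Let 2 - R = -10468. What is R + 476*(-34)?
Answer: -5714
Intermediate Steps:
R = 10470 (R = 2 - 1*(-10468) = 2 + 10468 = 10470)
R + 476*(-34) = 10470 + 476*(-34) = 10470 - 16184 = -5714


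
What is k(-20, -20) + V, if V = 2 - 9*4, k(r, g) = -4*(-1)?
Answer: -30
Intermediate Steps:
k(r, g) = 4
V = -34 (V = 2 - 36 = -34)
k(-20, -20) + V = 4 - 34 = -30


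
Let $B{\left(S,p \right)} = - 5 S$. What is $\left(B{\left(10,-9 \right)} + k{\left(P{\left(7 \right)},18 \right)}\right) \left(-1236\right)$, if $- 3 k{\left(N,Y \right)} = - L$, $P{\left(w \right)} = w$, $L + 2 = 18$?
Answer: $55208$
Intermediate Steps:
$L = 16$ ($L = -2 + 18 = 16$)
$k{\left(N,Y \right)} = \frac{16}{3}$ ($k{\left(N,Y \right)} = - \frac{\left(-1\right) 16}{3} = \left(- \frac{1}{3}\right) \left(-16\right) = \frac{16}{3}$)
$\left(B{\left(10,-9 \right)} + k{\left(P{\left(7 \right)},18 \right)}\right) \left(-1236\right) = \left(\left(-5\right) 10 + \frac{16}{3}\right) \left(-1236\right) = \left(-50 + \frac{16}{3}\right) \left(-1236\right) = \left(- \frac{134}{3}\right) \left(-1236\right) = 55208$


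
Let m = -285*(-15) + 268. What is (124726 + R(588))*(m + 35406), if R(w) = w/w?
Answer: 4982718923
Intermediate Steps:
m = 4543 (m = 4275 + 268 = 4543)
R(w) = 1
(124726 + R(588))*(m + 35406) = (124726 + 1)*(4543 + 35406) = 124727*39949 = 4982718923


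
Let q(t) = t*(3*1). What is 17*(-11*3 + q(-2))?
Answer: -663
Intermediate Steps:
q(t) = 3*t (q(t) = t*3 = 3*t)
17*(-11*3 + q(-2)) = 17*(-11*3 + 3*(-2)) = 17*(-33 - 6) = 17*(-39) = -663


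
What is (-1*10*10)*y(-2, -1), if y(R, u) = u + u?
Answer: 200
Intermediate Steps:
y(R, u) = 2*u
(-1*10*10)*y(-2, -1) = (-1*10*10)*(2*(-1)) = -10*10*(-2) = -100*(-2) = 200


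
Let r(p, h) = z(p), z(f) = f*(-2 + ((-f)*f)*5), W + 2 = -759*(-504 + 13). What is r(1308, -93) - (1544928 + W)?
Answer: -11190970771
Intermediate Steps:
W = 372667 (W = -2 - 759*(-504 + 13) = -2 - 759*(-491) = -2 + 372669 = 372667)
z(f) = f*(-2 - 5*f²) (z(f) = f*(-2 - f²*5) = f*(-2 - 5*f²))
r(p, h) = -p*(2 + 5*p²)
r(1308, -93) - (1544928 + W) = -1*1308*(2 + 5*1308²) - (1544928 + 372667) = -1*1308*(2 + 5*1710864) - 1*1917595 = -1*1308*(2 + 8554320) - 1917595 = -1*1308*8554322 - 1917595 = -11189053176 - 1917595 = -11190970771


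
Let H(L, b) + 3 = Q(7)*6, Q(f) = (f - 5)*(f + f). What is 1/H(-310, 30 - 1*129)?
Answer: 1/165 ≈ 0.0060606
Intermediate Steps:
Q(f) = 2*f*(-5 + f) (Q(f) = (-5 + f)*(2*f) = 2*f*(-5 + f))
H(L, b) = 165 (H(L, b) = -3 + (2*7*(-5 + 7))*6 = -3 + (2*7*2)*6 = -3 + 28*6 = -3 + 168 = 165)
1/H(-310, 30 - 1*129) = 1/165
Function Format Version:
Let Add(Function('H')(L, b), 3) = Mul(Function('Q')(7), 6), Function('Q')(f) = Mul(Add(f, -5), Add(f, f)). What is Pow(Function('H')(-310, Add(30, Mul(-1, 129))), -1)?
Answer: Rational(1, 165) ≈ 0.0060606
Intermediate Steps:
Function('Q')(f) = Mul(2, f, Add(-5, f)) (Function('Q')(f) = Mul(Add(-5, f), Mul(2, f)) = Mul(2, f, Add(-5, f)))
Function('H')(L, b) = 165 (Function('H')(L, b) = Add(-3, Mul(Mul(2, 7, Add(-5, 7)), 6)) = Add(-3, Mul(Mul(2, 7, 2), 6)) = Add(-3, Mul(28, 6)) = Add(-3, 168) = 165)
Pow(Function('H')(-310, Add(30, Mul(-1, 129))), -1) = Pow(165, -1) = Rational(1, 165)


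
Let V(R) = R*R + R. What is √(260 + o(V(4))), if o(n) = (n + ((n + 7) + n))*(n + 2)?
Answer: 17*√6 ≈ 41.641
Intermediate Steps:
V(R) = R + R² (V(R) = R² + R = R + R²)
o(n) = (2 + n)*(7 + 3*n) (o(n) = (n + ((7 + n) + n))*(2 + n) = (n + (7 + 2*n))*(2 + n) = (7 + 3*n)*(2 + n) = (2 + n)*(7 + 3*n))
√(260 + o(V(4))) = √(260 + (14 + 3*(4*(1 + 4))² + 13*(4*(1 + 4)))) = √(260 + (14 + 3*(4*5)² + 13*(4*5))) = √(260 + (14 + 3*20² + 13*20)) = √(260 + (14 + 3*400 + 260)) = √(260 + (14 + 1200 + 260)) = √(260 + 1474) = √1734 = 17*√6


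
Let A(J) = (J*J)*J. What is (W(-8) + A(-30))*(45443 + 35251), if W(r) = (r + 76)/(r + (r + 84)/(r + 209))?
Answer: -834732385398/383 ≈ -2.1795e+9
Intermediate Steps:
A(J) = J³ (A(J) = J²*J = J³)
W(r) = (76 + r)/(r + (84 + r)/(209 + r))
(W(-8) + A(-30))*(45443 + 35251) = ((15884 + (-8)² + 285*(-8))/(84 + (-8)² + 210*(-8)) + (-30)³)*(45443 + 35251) = ((15884 + 64 - 2280)/(84 + 64 - 1680) - 27000)*80694 = (13668/(-1532) - 27000)*80694 = (-1/1532*13668 - 27000)*80694 = (-3417/383 - 27000)*80694 = -10344417/383*80694 = -834732385398/383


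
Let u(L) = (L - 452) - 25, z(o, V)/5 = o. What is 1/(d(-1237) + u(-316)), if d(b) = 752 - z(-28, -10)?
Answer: 1/99 ≈ 0.010101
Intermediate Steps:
z(o, V) = 5*o
d(b) = 892 (d(b) = 752 - 5*(-28) = 752 - 1*(-140) = 752 + 140 = 892)
u(L) = -477 + L (u(L) = (-452 + L) - 25 = -477 + L)
1/(d(-1237) + u(-316)) = 1/(892 + (-477 - 316)) = 1/(892 - 793) = 1/99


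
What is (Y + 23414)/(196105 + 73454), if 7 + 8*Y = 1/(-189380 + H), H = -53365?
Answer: 5683419028/65434099455 ≈ 0.086857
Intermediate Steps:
Y = -212402/242745 (Y = -7/8 + 1/(8*(-189380 - 53365)) = -7/8 + (⅛)/(-242745) = -7/8 + (⅛)*(-1/242745) = -7/8 - 1/1941960 = -212402/242745 ≈ -0.87500)
(Y + 23414)/(196105 + 73454) = (-212402/242745 + 23414)/(196105 + 73454) = (5683419028/242745)/269559 = (5683419028/242745)*(1/269559) = 5683419028/65434099455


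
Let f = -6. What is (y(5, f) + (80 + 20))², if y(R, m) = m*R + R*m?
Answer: 1600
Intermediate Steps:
y(R, m) = 2*R*m (y(R, m) = R*m + R*m = 2*R*m)
(y(5, f) + (80 + 20))² = (2*5*(-6) + (80 + 20))² = (-60 + 100)² = 40² = 1600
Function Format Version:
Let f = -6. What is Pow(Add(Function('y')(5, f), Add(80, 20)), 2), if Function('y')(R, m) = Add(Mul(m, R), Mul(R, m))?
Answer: 1600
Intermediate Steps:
Function('y')(R, m) = Mul(2, R, m) (Function('y')(R, m) = Add(Mul(R, m), Mul(R, m)) = Mul(2, R, m))
Pow(Add(Function('y')(5, f), Add(80, 20)), 2) = Pow(Add(Mul(2, 5, -6), Add(80, 20)), 2) = Pow(Add(-60, 100), 2) = Pow(40, 2) = 1600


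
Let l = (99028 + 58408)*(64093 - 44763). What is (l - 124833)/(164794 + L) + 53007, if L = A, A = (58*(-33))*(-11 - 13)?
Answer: 1093329089/16210 ≈ 67448.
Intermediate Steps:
A = 45936 (A = -1914*(-24) = 45936)
l = 3043237880 (l = 157436*19330 = 3043237880)
L = 45936
(l - 124833)/(164794 + L) + 53007 = (3043237880 - 124833)/(164794 + 45936) + 53007 = 3043113047/210730 + 53007 = 3043113047*(1/210730) + 53007 = 234085619/16210 + 53007 = 1093329089/16210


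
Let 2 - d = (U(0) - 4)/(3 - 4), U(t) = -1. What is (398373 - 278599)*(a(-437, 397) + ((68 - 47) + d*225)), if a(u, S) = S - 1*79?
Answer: -40244064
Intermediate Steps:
a(u, S) = -79 + S (a(u, S) = S - 79 = -79 + S)
d = -3 (d = 2 - (-1 - 4)/(3 - 4) = 2 - (-5)/(-1) = 2 - (-1)*(-5) = 2 - 1*5 = 2 - 5 = -3)
(398373 - 278599)*(a(-437, 397) + ((68 - 47) + d*225)) = (398373 - 278599)*((-79 + 397) + ((68 - 47) - 3*225)) = 119774*(318 + (21 - 675)) = 119774*(318 - 654) = 119774*(-336) = -40244064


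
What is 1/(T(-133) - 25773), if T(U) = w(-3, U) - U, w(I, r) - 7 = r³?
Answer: -1/2378270 ≈ -4.2047e-7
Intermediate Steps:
w(I, r) = 7 + r³
T(U) = 7 + U³ - U (T(U) = (7 + U³) - U = 7 + U³ - U)
1/(T(-133) - 25773) = 1/((7 + (-133)³ - 1*(-133)) - 25773) = 1/((7 - 2352637 + 133) - 25773) = 1/(-2352497 - 25773) = 1/(-2378270) = -1/2378270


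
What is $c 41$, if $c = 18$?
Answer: $738$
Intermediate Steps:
$c 41 = 18 \cdot 41 = 738$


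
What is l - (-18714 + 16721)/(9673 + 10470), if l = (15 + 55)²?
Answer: 98702693/20143 ≈ 4900.1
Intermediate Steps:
l = 4900 (l = 70² = 4900)
l - (-18714 + 16721)/(9673 + 10470) = 4900 - (-18714 + 16721)/(9673 + 10470) = 4900 - (-1993)/20143 = 4900 - 1*(-1993/20143) = 4900 + 1993/20143 = 98702693/20143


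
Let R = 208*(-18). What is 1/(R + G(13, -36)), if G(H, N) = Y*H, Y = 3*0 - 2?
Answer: -1/3770 ≈ -0.00026525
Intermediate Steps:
Y = -2 (Y = 0 - 2 = -2)
R = -3744
G(H, N) = -2*H
1/(R + G(13, -36)) = 1/(-3744 - 2*13) = 1/(-3744 - 26) = 1/(-3770) = -1/3770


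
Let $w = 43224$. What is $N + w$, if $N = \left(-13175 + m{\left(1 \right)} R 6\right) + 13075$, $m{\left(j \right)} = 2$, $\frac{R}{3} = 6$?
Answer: $43340$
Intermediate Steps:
$R = 18$ ($R = 3 \cdot 6 = 18$)
$N = 116$ ($N = \left(-13175 + 2 \cdot 18 \cdot 6\right) + 13075 = \left(-13175 + 36 \cdot 6\right) + 13075 = \left(-13175 + 216\right) + 13075 = -12959 + 13075 = 116$)
$N + w = 116 + 43224 = 43340$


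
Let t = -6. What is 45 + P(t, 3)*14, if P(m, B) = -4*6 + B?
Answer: -249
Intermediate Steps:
P(m, B) = -24 + B
45 + P(t, 3)*14 = 45 + (-24 + 3)*14 = 45 - 21*14 = 45 - 294 = -249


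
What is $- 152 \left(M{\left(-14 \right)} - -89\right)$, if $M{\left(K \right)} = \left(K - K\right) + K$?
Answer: $-11400$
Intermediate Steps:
$M{\left(K \right)} = K$ ($M{\left(K \right)} = 0 + K = K$)
$- 152 \left(M{\left(-14 \right)} - -89\right) = - 152 \left(-14 - -89\right) = - 152 \left(-14 + 89\right) = \left(-152\right) 75 = -11400$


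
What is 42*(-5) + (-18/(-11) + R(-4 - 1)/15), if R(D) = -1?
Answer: -34391/165 ≈ -208.43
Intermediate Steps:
42*(-5) + (-18/(-11) + R(-4 - 1)/15) = 42*(-5) + (-18/(-11) - 1/15) = -210 + (-18*(-1/11) - 1*1/15) = -210 + (18/11 - 1/15) = -210 + 259/165 = -34391/165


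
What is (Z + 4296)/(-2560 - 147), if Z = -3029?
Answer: -1267/2707 ≈ -0.46805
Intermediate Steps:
(Z + 4296)/(-2560 - 147) = (-3029 + 4296)/(-2560 - 147) = 1267/(-2707) = 1267*(-1/2707) = -1267/2707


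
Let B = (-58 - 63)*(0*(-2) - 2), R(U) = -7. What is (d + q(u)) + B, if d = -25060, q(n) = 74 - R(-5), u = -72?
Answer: -24737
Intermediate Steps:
q(n) = 81 (q(n) = 74 - 1*(-7) = 74 + 7 = 81)
B = 242 (B = -121*(0 - 2) = -121*(-2) = 242)
(d + q(u)) + B = (-25060 + 81) + 242 = -24979 + 242 = -24737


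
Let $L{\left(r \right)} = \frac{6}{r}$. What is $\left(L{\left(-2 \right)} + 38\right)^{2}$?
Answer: $1225$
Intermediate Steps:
$\left(L{\left(-2 \right)} + 38\right)^{2} = \left(\frac{6}{-2} + 38\right)^{2} = \left(6 \left(- \frac{1}{2}\right) + 38\right)^{2} = \left(-3 + 38\right)^{2} = 35^{2} = 1225$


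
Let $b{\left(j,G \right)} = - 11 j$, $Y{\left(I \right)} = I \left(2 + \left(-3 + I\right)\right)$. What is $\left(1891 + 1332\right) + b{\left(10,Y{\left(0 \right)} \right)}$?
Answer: $3113$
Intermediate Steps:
$Y{\left(I \right)} = I \left(-1 + I\right)$
$\left(1891 + 1332\right) + b{\left(10,Y{\left(0 \right)} \right)} = \left(1891 + 1332\right) - 110 = 3223 - 110 = 3113$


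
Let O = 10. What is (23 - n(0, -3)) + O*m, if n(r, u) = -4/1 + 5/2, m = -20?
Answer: -351/2 ≈ -175.50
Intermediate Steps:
n(r, u) = -3/2 (n(r, u) = -4*1 + 5*(½) = -4 + 5/2 = -3/2)
(23 - n(0, -3)) + O*m = (23 - 1*(-3/2)) + 10*(-20) = (23 + 3/2) - 200 = 49/2 - 200 = -351/2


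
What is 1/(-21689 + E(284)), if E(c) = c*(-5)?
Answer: -1/23109 ≈ -4.3273e-5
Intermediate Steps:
E(c) = -5*c
1/(-21689 + E(284)) = 1/(-21689 - 5*284) = 1/(-21689 - 1420) = 1/(-23109) = -1/23109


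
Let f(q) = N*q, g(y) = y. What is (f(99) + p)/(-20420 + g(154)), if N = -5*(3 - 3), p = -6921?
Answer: 6921/20266 ≈ 0.34151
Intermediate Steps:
N = 0 (N = -5*0 = 0)
f(q) = 0 (f(q) = 0*q = 0)
(f(99) + p)/(-20420 + g(154)) = (0 - 6921)/(-20420 + 154) = -6921/(-20266) = -6921*(-1/20266) = 6921/20266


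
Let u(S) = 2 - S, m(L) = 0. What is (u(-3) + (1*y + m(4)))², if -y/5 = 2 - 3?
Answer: 100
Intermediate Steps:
y = 5 (y = -5*(2 - 3) = -5*(-1) = 5)
(u(-3) + (1*y + m(4)))² = ((2 - 1*(-3)) + (1*5 + 0))² = ((2 + 3) + (5 + 0))² = (5 + 5)² = 10² = 100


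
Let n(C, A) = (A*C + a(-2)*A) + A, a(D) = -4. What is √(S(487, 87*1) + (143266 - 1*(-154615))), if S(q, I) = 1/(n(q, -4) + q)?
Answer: 16*√271454533/483 ≈ 545.79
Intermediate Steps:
n(C, A) = -3*A + A*C (n(C, A) = (A*C - 4*A) + A = (-4*A + A*C) + A = -3*A + A*C)
S(q, I) = 1/(12 - 3*q) (S(q, I) = 1/(-4*(-3 + q) + q) = 1/((12 - 4*q) + q) = 1/(12 - 3*q))
√(S(487, 87*1) + (143266 - 1*(-154615))) = √(1/(3*(4 - 1*487)) + (143266 - 1*(-154615))) = √(1/(3*(4 - 487)) + (143266 + 154615)) = √((⅓)/(-483) + 297881) = √((⅓)*(-1/483) + 297881) = √(-1/1449 + 297881) = √(431629568/1449) = 16*√271454533/483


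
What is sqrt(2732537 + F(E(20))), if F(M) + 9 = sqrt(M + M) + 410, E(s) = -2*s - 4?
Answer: sqrt(2732938 + 2*I*sqrt(22)) ≈ 1653.2 + 0.003*I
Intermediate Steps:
E(s) = -4 - 2*s
F(M) = 401 + sqrt(2)*sqrt(M) (F(M) = -9 + (sqrt(M + M) + 410) = -9 + (sqrt(2*M) + 410) = -9 + (sqrt(2)*sqrt(M) + 410) = -9 + (410 + sqrt(2)*sqrt(M)) = 401 + sqrt(2)*sqrt(M))
sqrt(2732537 + F(E(20))) = sqrt(2732537 + (401 + sqrt(2)*sqrt(-4 - 2*20))) = sqrt(2732537 + (401 + sqrt(2)*sqrt(-4 - 40))) = sqrt(2732537 + (401 + sqrt(2)*sqrt(-44))) = sqrt(2732537 + (401 + sqrt(2)*(2*I*sqrt(11)))) = sqrt(2732537 + (401 + 2*I*sqrt(22))) = sqrt(2732938 + 2*I*sqrt(22))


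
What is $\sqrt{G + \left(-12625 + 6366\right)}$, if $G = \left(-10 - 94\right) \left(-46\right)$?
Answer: $5 i \sqrt{59} \approx 38.406 i$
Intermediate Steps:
$G = 4784$ ($G = \left(-104\right) \left(-46\right) = 4784$)
$\sqrt{G + \left(-12625 + 6366\right)} = \sqrt{4784 + \left(-12625 + 6366\right)} = \sqrt{4784 - 6259} = \sqrt{-1475} = 5 i \sqrt{59}$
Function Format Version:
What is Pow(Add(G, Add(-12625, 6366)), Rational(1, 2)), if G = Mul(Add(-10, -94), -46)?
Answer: Mul(5, I, Pow(59, Rational(1, 2))) ≈ Mul(38.406, I)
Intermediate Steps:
G = 4784 (G = Mul(-104, -46) = 4784)
Pow(Add(G, Add(-12625, 6366)), Rational(1, 2)) = Pow(Add(4784, Add(-12625, 6366)), Rational(1, 2)) = Pow(Add(4784, -6259), Rational(1, 2)) = Pow(-1475, Rational(1, 2)) = Mul(5, I, Pow(59, Rational(1, 2)))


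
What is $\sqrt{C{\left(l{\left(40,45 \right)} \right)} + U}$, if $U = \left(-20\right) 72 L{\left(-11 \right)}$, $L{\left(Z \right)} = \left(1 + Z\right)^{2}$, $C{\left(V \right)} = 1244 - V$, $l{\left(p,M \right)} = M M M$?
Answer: $i \sqrt{233881} \approx 483.61 i$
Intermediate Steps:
$l{\left(p,M \right)} = M^{3}$ ($l{\left(p,M \right)} = M^{2} M = M^{3}$)
$U = -144000$ ($U = \left(-20\right) 72 \left(1 - 11\right)^{2} = - 1440 \left(-10\right)^{2} = \left(-1440\right) 100 = -144000$)
$\sqrt{C{\left(l{\left(40,45 \right)} \right)} + U} = \sqrt{\left(1244 - 45^{3}\right) - 144000} = \sqrt{\left(1244 - 91125\right) - 144000} = \sqrt{-89881 - 144000} = \sqrt{-233881} = i \sqrt{233881}$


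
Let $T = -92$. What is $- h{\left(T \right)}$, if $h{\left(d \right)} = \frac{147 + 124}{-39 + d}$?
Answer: $\frac{271}{131} \approx 2.0687$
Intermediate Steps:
$h{\left(d \right)} = \frac{271}{-39 + d}$
$- h{\left(T \right)} = - \frac{271}{-39 - 92} = - \frac{271}{-131} = - \frac{271 \left(-1\right)}{131} = \left(-1\right) \left(- \frac{271}{131}\right) = \frac{271}{131}$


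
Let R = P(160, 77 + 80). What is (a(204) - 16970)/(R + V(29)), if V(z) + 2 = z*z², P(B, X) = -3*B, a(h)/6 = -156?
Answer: -17906/23907 ≈ -0.74899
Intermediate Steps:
a(h) = -936 (a(h) = 6*(-156) = -936)
V(z) = -2 + z³ (V(z) = -2 + z*z² = -2 + z³)
R = -480 (R = -3*160 = -480)
(a(204) - 16970)/(R + V(29)) = (-936 - 16970)/(-480 + (-2 + 29³)) = -17906/(-480 + (-2 + 24389)) = -17906/(-480 + 24387) = -17906/23907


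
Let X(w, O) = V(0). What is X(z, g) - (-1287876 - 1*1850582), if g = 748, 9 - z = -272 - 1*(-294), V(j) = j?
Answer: 3138458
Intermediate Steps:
z = -13 (z = 9 - (-272 - 1*(-294)) = 9 - (-272 + 294) = 9 - 1*22 = 9 - 22 = -13)
X(w, O) = 0
X(z, g) - (-1287876 - 1*1850582) = 0 - (-1287876 - 1*1850582) = 0 - (-1287876 - 1850582) = 0 - 1*(-3138458) = 0 + 3138458 = 3138458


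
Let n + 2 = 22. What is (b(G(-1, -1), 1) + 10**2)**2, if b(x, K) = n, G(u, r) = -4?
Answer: 14400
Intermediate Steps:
n = 20 (n = -2 + 22 = 20)
b(x, K) = 20
(b(G(-1, -1), 1) + 10**2)**2 = (20 + 10**2)**2 = (20 + 100)**2 = 120**2 = 14400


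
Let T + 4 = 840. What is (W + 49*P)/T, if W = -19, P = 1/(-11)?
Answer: -129/4598 ≈ -0.028056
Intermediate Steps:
T = 836 (T = -4 + 840 = 836)
P = -1/11 ≈ -0.090909
(W + 49*P)/T = (-19 + 49*(-1/11))/836 = (-19 - 49/11)*(1/836) = -258/11*1/836 = -129/4598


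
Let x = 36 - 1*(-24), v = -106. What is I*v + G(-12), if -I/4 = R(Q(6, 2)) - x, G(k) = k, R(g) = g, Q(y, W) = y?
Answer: -22908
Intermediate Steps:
x = 60 (x = 36 + 24 = 60)
I = 216 (I = -4*(6 - 1*60) = -4*(6 - 60) = -4*(-54) = 216)
I*v + G(-12) = 216*(-106) - 12 = -22896 - 12 = -22908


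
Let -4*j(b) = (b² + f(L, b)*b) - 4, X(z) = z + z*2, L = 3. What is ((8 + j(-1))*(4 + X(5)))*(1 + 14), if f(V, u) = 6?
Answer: 11685/4 ≈ 2921.3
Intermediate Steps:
X(z) = 3*z (X(z) = z + 2*z = 3*z)
j(b) = 1 - 3*b/2 - b²/4 (j(b) = -((b² + 6*b) - 4)/4 = -(-4 + b² + 6*b)/4 = 1 - 3*b/2 - b²/4)
((8 + j(-1))*(4 + X(5)))*(1 + 14) = ((8 + (1 - 3/2*(-1) - ¼*(-1)²))*(4 + 3*5))*(1 + 14) = ((8 + (1 + 3/2 - ¼*1))*(4 + 15))*15 = ((8 + (1 + 3/2 - ¼))*19)*15 = ((8 + 9/4)*19)*15 = ((41/4)*19)*15 = (779/4)*15 = 11685/4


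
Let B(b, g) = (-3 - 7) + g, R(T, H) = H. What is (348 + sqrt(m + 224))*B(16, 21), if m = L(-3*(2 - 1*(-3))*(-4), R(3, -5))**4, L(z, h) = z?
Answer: 3828 + 44*sqrt(810014) ≈ 43428.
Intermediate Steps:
B(b, g) = -10 + g
m = 12960000 (m = (-3*(2 - 1*(-3))*(-4))**4 = (-3*(2 + 3)*(-4))**4 = (-3*5*(-4))**4 = (-15*(-4))**4 = 60**4 = 12960000)
(348 + sqrt(m + 224))*B(16, 21) = (348 + sqrt(12960000 + 224))*(-10 + 21) = (348 + sqrt(12960224))*11 = (348 + 4*sqrt(810014))*11 = 3828 + 44*sqrt(810014)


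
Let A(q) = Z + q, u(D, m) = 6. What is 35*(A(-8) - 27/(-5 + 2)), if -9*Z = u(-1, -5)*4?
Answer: -175/3 ≈ -58.333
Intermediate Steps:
Z = -8/3 (Z = -2*4/3 = -⅑*24 = -8/3 ≈ -2.6667)
A(q) = -8/3 + q
35*(A(-8) - 27/(-5 + 2)) = 35*((-8/3 - 8) - 27/(-5 + 2)) = 35*(-32/3 - 27/(-3)) = 35*(-32/3 - 27*(-⅓)) = 35*(-32/3 + 9) = 35*(-5/3) = -175/3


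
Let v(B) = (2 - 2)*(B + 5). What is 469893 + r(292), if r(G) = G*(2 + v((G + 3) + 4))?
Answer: 470477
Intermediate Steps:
v(B) = 0 (v(B) = 0*(5 + B) = 0)
r(G) = 2*G (r(G) = G*(2 + 0) = G*2 = 2*G)
469893 + r(292) = 469893 + 2*292 = 469893 + 584 = 470477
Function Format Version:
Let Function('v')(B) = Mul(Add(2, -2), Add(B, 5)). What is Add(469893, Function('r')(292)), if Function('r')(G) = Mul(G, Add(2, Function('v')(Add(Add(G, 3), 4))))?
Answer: 470477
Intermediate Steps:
Function('v')(B) = 0 (Function('v')(B) = Mul(0, Add(5, B)) = 0)
Function('r')(G) = Mul(2, G) (Function('r')(G) = Mul(G, Add(2, 0)) = Mul(G, 2) = Mul(2, G))
Add(469893, Function('r')(292)) = Add(469893, Mul(2, 292)) = Add(469893, 584) = 470477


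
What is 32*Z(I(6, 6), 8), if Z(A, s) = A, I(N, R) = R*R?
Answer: 1152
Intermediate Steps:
I(N, R) = R²
32*Z(I(6, 6), 8) = 32*6² = 32*36 = 1152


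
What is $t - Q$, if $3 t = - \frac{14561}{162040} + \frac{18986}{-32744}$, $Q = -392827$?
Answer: $\frac{260534393165239}{663229720} \approx 3.9283 \cdot 10^{5}$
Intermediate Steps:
$t = - \frac{148053201}{663229720}$ ($t = \frac{- \frac{14561}{162040} + \frac{18986}{-32744}}{3} = \frac{\left(-14561\right) \frac{1}{162040} + 18986 \left(- \frac{1}{32744}\right)}{3} = \frac{- \frac{14561}{162040} - \frac{9493}{16372}}{3} = \frac{1}{3} \left(- \frac{444159603}{663229720}\right) = - \frac{148053201}{663229720} \approx -0.22323$)
$t - Q = - \frac{148053201}{663229720} - -392827 = - \frac{148053201}{663229720} + 392827 = \frac{260534393165239}{663229720}$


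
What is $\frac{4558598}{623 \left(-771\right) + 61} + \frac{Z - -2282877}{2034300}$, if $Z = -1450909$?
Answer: $- \frac{1109248122013}{122127166200} \approx -9.0827$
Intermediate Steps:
$\frac{4558598}{623 \left(-771\right) + 61} + \frac{Z - -2282877}{2034300} = \frac{4558598}{623 \left(-771\right) + 61} + \frac{-1450909 - -2282877}{2034300} = \frac{4558598}{-480333 + 61} + \left(-1450909 + 2282877\right) \frac{1}{2034300} = \frac{4558598}{-480272} + 831968 \cdot \frac{1}{2034300} = 4558598 \left(- \frac{1}{480272}\right) + \frac{207992}{508575} = - \frac{2279299}{240136} + \frac{207992}{508575} = - \frac{1109248122013}{122127166200}$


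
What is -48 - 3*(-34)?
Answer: 54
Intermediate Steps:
-48 - 3*(-34) = -48 + 102 = 54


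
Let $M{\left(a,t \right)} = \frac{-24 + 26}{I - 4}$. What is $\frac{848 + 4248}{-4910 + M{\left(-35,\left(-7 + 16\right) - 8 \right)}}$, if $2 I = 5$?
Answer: $- \frac{7644}{7367} \approx -1.0376$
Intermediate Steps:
$I = \frac{5}{2}$ ($I = \frac{1}{2} \cdot 5 = \frac{5}{2} \approx 2.5$)
$M{\left(a,t \right)} = - \frac{4}{3}$ ($M{\left(a,t \right)} = \frac{-24 + 26}{\frac{5}{2} - 4} = \frac{2}{- \frac{3}{2}} = 2 \left(- \frac{2}{3}\right) = - \frac{4}{3}$)
$\frac{848 + 4248}{-4910 + M{\left(-35,\left(-7 + 16\right) - 8 \right)}} = \frac{848 + 4248}{-4910 - \frac{4}{3}} = \frac{5096}{- \frac{14734}{3}} = 5096 \left(- \frac{3}{14734}\right) = - \frac{7644}{7367}$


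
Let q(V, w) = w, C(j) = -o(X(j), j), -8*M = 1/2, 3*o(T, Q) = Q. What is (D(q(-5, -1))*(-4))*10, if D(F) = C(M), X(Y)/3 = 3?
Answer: -⅚ ≈ -0.83333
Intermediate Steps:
X(Y) = 9 (X(Y) = 3*3 = 9)
o(T, Q) = Q/3
M = -1/16 (M = -⅛/2 = -⅛*½ = -1/16 ≈ -0.062500)
C(j) = -j/3
D(F) = 1/48 (D(F) = -⅓*(-1/16) = 1/48)
(D(q(-5, -1))*(-4))*10 = ((1/48)*(-4))*10 = -1/12*10 = -⅚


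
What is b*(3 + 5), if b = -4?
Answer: -32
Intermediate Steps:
b*(3 + 5) = -4*(3 + 5) = -4*8 = -32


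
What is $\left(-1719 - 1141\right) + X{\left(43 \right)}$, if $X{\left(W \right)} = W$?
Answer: $-2817$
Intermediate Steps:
$\left(-1719 - 1141\right) + X{\left(43 \right)} = \left(-1719 - 1141\right) + 43 = -2860 + 43 = -2817$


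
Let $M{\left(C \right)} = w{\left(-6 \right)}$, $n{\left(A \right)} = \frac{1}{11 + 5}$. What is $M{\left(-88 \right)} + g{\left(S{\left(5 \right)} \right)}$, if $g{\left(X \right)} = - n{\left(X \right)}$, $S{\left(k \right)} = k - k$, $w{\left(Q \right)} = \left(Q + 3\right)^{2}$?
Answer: $\frac{143}{16} \approx 8.9375$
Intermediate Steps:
$n{\left(A \right)} = \frac{1}{16}$
$w{\left(Q \right)} = \left(3 + Q\right)^{2}$
$M{\left(C \right)} = 9$ ($M{\left(C \right)} = \left(3 - 6\right)^{2} = \left(-3\right)^{2} = 9$)
$S{\left(k \right)} = 0$
$g{\left(X \right)} = - \frac{1}{16}$ ($g{\left(X \right)} = \left(-1\right) \frac{1}{16} = - \frac{1}{16}$)
$M{\left(-88 \right)} + g{\left(S{\left(5 \right)} \right)} = 9 - \frac{1}{16} = \frac{143}{16}$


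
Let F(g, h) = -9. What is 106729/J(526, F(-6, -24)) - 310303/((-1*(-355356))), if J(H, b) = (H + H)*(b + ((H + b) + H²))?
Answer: -22611418338145/25905236343552 ≈ -0.87285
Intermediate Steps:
J(H, b) = 2*H*(H + H² + 2*b) (J(H, b) = (2*H)*(b + (H + b + H²)) = (2*H)*(H + H² + 2*b) = 2*H*(H + H² + 2*b))
106729/J(526, F(-6, -24)) - 310303/((-1*(-355356))) = 106729/((2*526*(526 + 526² + 2*(-9)))) - 310303/((-1*(-355356))) = 106729/((2*526*(526 + 276676 - 18))) - 310303/355356 = 106729/((2*526*277184)) - 310303*1/355356 = 106729/291597568 - 310303/355356 = -22611418338145/25905236343552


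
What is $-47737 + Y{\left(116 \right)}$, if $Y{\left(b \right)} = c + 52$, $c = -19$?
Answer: $-47704$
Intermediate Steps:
$Y{\left(b \right)} = 33$ ($Y{\left(b \right)} = -19 + 52 = 33$)
$-47737 + Y{\left(116 \right)} = -47737 + 33 = -47704$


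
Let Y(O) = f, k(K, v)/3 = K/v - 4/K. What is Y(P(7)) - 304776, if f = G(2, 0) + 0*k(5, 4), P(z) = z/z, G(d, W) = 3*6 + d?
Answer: -304756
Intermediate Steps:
G(d, W) = 18 + d
k(K, v) = -12/K + 3*K/v (k(K, v) = 3*(K/v - 4/K) = 3*(-4/K + K/v) = -12/K + 3*K/v)
P(z) = 1
f = 20 (f = (18 + 2) + 0*(-12/5 + 3*5/4) = 20 + 0*(-12*⅕ + 3*5*(¼)) = 20 + 0*(-12/5 + 15/4) = 20 + 0*(27/20) = 20 + 0 = 20)
Y(O) = 20
Y(P(7)) - 304776 = 20 - 304776 = -304756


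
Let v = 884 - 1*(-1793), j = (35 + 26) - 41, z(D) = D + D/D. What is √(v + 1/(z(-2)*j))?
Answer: √267695/10 ≈ 51.739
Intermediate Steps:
z(D) = 1 + D (z(D) = D + 1 = 1 + D)
j = 20 (j = 61 - 41 = 20)
v = 2677 (v = 884 + 1793 = 2677)
√(v + 1/(z(-2)*j)) = √(2677 + 1/((1 - 2)*20)) = √(2677 + 1/(-1*20)) = √(2677 + 1/(-20)) = √(2677 - 1/20) = √(53539/20) = √267695/10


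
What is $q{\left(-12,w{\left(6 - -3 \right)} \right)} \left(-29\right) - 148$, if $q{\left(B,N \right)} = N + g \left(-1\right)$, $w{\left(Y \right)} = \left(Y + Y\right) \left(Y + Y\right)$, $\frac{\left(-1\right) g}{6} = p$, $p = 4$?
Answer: $-10240$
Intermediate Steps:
$g = -24$ ($g = \left(-6\right) 4 = -24$)
$w{\left(Y \right)} = 4 Y^{2}$ ($w{\left(Y \right)} = 2 Y 2 Y = 4 Y^{2}$)
$q{\left(B,N \right)} = 24 + N$ ($q{\left(B,N \right)} = N - -24 = N + 24 = 24 + N$)
$q{\left(-12,w{\left(6 - -3 \right)} \right)} \left(-29\right) - 148 = \left(24 + 4 \left(6 - -3\right)^{2}\right) \left(-29\right) - 148 = \left(24 + 4 \left(6 + 3\right)^{2}\right) \left(-29\right) - 148 = \left(24 + 4 \cdot 9^{2}\right) \left(-29\right) - 148 = \left(24 + 4 \cdot 81\right) \left(-29\right) - 148 = \left(24 + 324\right) \left(-29\right) - 148 = 348 \left(-29\right) - 148 = -10092 - 148 = -10240$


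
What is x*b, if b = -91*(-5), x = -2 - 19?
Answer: -9555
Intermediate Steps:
x = -21
b = 455
x*b = -21*455 = -9555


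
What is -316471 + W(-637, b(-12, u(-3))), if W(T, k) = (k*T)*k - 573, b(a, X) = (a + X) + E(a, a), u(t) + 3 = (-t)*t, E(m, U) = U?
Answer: -1142596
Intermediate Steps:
u(t) = -3 - t² (u(t) = -3 + (-t)*t = -3 - t²)
b(a, X) = X + 2*a (b(a, X) = (a + X) + a = (X + a) + a = X + 2*a)
W(T, k) = -573 + T*k² (W(T, k) = (T*k)*k - 573 = T*k² - 573 = -573 + T*k²)
-316471 + W(-637, b(-12, u(-3))) = -316471 + (-573 - 637*((-3 - 1*(-3)²) + 2*(-12))²) = -316471 + (-573 - 637*((-3 - 1*9) - 24)²) = -316471 + (-573 - 637*((-3 - 9) - 24)²) = -316471 + (-573 - 637*(-12 - 24)²) = -316471 + (-573 - 637*(-36)²) = -316471 + (-573 - 637*1296) = -316471 + (-573 - 825552) = -316471 - 826125 = -1142596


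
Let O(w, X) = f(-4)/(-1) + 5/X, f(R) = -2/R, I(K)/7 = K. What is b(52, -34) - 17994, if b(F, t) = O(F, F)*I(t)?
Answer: -465345/26 ≈ -17898.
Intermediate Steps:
I(K) = 7*K
O(w, X) = -½ + 5/X (O(w, X) = -2/(-4)/(-1) + 5/X = -2*(-¼)*(-1) + 5/X = (½)*(-1) + 5/X = -½ + 5/X)
b(F, t) = 7*t*(10 - F)/(2*F) (b(F, t) = ((10 - F)/(2*F))*(7*t) = 7*t*(10 - F)/(2*F))
b(52, -34) - 17994 = (7/2)*(-34)*(10 - 1*52)/52 - 17994 = (7/2)*(-34)*(1/52)*(10 - 52) - 17994 = (7/2)*(-34)*(1/52)*(-42) - 17994 = 2499/26 - 17994 = -465345/26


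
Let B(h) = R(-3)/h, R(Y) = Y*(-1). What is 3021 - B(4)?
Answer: 12081/4 ≈ 3020.3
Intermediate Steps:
R(Y) = -Y
B(h) = 3/h (B(h) = (-1*(-3))/h = 3/h)
3021 - B(4) = 3021 - 3/4 = 3021 - 1*¾ = 3021 - ¾ = 12081/4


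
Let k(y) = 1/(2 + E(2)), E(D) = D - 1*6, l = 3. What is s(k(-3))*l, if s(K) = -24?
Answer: -72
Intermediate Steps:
E(D) = -6 + D (E(D) = D - 6 = -6 + D)
k(y) = -½ (k(y) = 1/(2 + (-6 + 2)) = 1/(2 - 4) = 1/(-2) = -½)
s(k(-3))*l = -24*3 = -72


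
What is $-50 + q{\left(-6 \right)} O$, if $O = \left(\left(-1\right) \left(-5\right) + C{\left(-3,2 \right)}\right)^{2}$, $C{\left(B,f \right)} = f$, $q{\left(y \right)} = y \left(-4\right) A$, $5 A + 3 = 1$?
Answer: $- \frac{2602}{5} \approx -520.4$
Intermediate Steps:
$A = - \frac{2}{5}$ ($A = - \frac{3}{5} + \frac{1}{5} \cdot 1 = - \frac{3}{5} + \frac{1}{5} = - \frac{2}{5} \approx -0.4$)
$q{\left(y \right)} = \frac{8 y}{5}$ ($q{\left(y \right)} = y \left(-4\right) \left(- \frac{2}{5}\right) = - 4 y \left(- \frac{2}{5}\right) = \frac{8 y}{5}$)
$O = 49$ ($O = \left(\left(-1\right) \left(-5\right) + 2\right)^{2} = \left(5 + 2\right)^{2} = 7^{2} = 49$)
$-50 + q{\left(-6 \right)} O = -50 + \frac{8}{5} \left(-6\right) 49 = -50 - \frac{2352}{5} = - \frac{2602}{5}$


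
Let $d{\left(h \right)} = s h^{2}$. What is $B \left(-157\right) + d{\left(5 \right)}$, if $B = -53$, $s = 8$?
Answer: $8521$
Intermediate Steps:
$d{\left(h \right)} = 8 h^{2}$
$B \left(-157\right) + d{\left(5 \right)} = \left(-53\right) \left(-157\right) + 8 \cdot 5^{2} = 8321 + 8 \cdot 25 = 8321 + 200 = 8521$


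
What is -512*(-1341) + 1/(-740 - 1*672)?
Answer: 969467903/1412 ≈ 6.8659e+5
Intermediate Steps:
-512*(-1341) + 1/(-740 - 1*672) = 686592 + 1/(-740 - 672) = 686592 + 1/(-1412) = 686592 - 1/1412 = 969467903/1412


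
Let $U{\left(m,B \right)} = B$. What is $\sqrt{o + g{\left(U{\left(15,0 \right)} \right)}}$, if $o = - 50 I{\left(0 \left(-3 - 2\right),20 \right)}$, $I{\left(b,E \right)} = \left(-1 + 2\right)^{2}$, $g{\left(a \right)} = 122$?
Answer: $6 \sqrt{2} \approx 8.4853$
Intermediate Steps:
$I{\left(b,E \right)} = 1$ ($I{\left(b,E \right)} = 1^{2} = 1$)
$o = -50$ ($o = \left(-50\right) 1 = -50$)
$\sqrt{o + g{\left(U{\left(15,0 \right)} \right)}} = \sqrt{-50 + 122} = \sqrt{72} = 6 \sqrt{2}$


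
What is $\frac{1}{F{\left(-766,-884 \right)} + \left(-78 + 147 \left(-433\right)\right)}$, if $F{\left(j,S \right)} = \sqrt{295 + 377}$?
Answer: $- \frac{21243}{1353794923} - \frac{4 \sqrt{42}}{4061384769} \approx -1.5698 \cdot 10^{-5}$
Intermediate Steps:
$F{\left(j,S \right)} = 4 \sqrt{42}$ ($F{\left(j,S \right)} = \sqrt{672} = 4 \sqrt{42}$)
$\frac{1}{F{\left(-766,-884 \right)} + \left(-78 + 147 \left(-433\right)\right)} = \frac{1}{4 \sqrt{42} + \left(-78 + 147 \left(-433\right)\right)} = \frac{1}{4 \sqrt{42} - 63729} = \frac{1}{-63729 + 4 \sqrt{42}}$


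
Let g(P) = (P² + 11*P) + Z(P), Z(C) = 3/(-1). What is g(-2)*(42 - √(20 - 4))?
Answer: -798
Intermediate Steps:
Z(C) = -3 (Z(C) = 3*(-1) = -3)
g(P) = -3 + P² + 11*P (g(P) = (P² + 11*P) - 3 = -3 + P² + 11*P)
g(-2)*(42 - √(20 - 4)) = (-3 + (-2)² + 11*(-2))*(42 - √(20 - 4)) = (-3 + 4 - 22)*(42 - √16) = -21*(42 - 1*4) = -21*(42 - 4) = -21*38 = -798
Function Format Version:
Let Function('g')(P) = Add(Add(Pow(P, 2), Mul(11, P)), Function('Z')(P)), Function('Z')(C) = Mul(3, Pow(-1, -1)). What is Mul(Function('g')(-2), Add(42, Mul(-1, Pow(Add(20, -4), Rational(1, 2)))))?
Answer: -798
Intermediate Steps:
Function('Z')(C) = -3 (Function('Z')(C) = Mul(3, -1) = -3)
Function('g')(P) = Add(-3, Pow(P, 2), Mul(11, P)) (Function('g')(P) = Add(Add(Pow(P, 2), Mul(11, P)), -3) = Add(-3, Pow(P, 2), Mul(11, P)))
Mul(Function('g')(-2), Add(42, Mul(-1, Pow(Add(20, -4), Rational(1, 2))))) = Mul(Add(-3, Pow(-2, 2), Mul(11, -2)), Add(42, Mul(-1, Pow(Add(20, -4), Rational(1, 2))))) = Mul(Add(-3, 4, -22), Add(42, Mul(-1, Pow(16, Rational(1, 2))))) = Mul(-21, Add(42, Mul(-1, 4))) = Mul(-21, Add(42, -4)) = Mul(-21, 38) = -798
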